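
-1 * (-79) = 79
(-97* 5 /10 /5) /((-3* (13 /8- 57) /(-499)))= 193612 /6645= 29.14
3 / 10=0.30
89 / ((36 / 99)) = 979 / 4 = 244.75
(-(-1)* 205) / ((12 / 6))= 205 / 2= 102.50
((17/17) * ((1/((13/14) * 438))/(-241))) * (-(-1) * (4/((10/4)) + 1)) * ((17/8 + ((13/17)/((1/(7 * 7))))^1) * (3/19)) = -7539/45460312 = -0.00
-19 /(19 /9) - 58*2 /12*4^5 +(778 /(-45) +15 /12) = -1786267 /180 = -9923.71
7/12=0.58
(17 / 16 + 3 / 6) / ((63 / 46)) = 575 / 504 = 1.14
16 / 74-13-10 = -22.78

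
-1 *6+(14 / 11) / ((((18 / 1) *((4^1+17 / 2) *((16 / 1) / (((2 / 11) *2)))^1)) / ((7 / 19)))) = -6207251 / 1034550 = -6.00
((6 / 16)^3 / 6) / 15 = 3 / 5120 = 0.00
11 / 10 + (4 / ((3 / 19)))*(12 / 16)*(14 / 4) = 338 / 5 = 67.60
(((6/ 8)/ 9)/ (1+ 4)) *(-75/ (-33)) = 5/ 132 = 0.04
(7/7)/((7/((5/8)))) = 5/56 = 0.09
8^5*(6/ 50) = 98304/ 25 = 3932.16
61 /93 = 0.66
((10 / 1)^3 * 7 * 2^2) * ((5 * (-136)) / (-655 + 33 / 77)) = 29087.73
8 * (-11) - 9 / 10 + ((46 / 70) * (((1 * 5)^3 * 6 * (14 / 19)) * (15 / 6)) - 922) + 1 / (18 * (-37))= -3258619 / 31635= -103.01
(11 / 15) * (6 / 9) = 22 / 45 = 0.49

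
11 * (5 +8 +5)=198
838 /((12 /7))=2933 /6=488.83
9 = 9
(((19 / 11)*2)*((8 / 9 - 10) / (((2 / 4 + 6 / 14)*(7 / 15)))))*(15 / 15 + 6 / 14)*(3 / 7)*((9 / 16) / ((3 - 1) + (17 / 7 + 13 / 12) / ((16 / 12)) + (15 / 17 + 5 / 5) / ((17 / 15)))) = -90052400 / 22661639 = -3.97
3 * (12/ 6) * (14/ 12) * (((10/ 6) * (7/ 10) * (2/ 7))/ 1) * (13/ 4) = 91/ 12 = 7.58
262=262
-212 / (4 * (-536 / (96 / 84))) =53 / 469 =0.11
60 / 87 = 20 / 29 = 0.69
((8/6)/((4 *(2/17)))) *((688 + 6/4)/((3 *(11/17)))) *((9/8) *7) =2789717/352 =7925.33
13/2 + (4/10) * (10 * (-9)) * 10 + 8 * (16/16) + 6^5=14861/2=7430.50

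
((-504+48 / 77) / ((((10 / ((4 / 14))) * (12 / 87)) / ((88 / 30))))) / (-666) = 37468 / 81585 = 0.46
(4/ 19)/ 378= 2/ 3591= 0.00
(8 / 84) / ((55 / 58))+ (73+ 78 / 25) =440173 / 5775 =76.22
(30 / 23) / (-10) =-3 / 23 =-0.13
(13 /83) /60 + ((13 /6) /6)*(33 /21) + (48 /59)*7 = 6.26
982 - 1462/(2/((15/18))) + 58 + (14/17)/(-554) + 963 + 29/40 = 788036183/565080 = 1394.56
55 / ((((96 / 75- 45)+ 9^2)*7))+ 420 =2741455 / 6524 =420.21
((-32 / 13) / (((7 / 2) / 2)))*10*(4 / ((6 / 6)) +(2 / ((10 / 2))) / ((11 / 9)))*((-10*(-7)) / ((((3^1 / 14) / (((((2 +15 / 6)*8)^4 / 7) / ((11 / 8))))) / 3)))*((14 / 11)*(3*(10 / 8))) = -859619406643200 / 17303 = -49680367950.25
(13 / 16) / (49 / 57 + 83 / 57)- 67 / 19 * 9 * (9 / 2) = -1905611 / 13376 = -142.46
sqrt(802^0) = 1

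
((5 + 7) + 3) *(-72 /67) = -16.12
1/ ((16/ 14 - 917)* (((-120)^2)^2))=-7/ 1329384960000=-0.00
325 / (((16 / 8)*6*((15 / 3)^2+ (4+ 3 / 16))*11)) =1300 / 15411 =0.08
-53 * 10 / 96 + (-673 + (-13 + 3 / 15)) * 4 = -659693 / 240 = -2748.72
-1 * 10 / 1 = -10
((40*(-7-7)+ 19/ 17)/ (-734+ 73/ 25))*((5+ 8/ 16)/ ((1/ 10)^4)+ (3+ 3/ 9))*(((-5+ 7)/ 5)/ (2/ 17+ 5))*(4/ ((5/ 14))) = 288323680/ 7833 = 36808.84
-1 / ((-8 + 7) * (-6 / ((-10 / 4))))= 5 / 12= 0.42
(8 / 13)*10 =6.15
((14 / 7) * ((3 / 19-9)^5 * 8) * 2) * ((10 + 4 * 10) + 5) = -235536965959680 / 2476099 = -95124211.90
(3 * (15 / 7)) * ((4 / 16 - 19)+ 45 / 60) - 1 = -817 / 7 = -116.71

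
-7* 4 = -28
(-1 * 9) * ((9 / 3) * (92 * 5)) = -12420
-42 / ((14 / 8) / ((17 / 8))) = -51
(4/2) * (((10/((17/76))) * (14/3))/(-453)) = -21280/23103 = -0.92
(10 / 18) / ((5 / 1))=1 / 9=0.11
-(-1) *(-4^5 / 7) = -1024 / 7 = -146.29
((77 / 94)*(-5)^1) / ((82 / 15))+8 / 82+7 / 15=-21389 / 115620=-0.18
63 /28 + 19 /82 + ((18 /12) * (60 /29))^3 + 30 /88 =359826197 /10999439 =32.71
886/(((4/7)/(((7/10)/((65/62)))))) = 672917/650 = 1035.26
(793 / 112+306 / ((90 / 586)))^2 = 1253748244681 / 313600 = 3997921.70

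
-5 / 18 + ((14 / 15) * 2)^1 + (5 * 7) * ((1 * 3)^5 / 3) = 255293 / 90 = 2836.59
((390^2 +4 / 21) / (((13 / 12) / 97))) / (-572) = -23809.12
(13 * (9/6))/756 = 13/504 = 0.03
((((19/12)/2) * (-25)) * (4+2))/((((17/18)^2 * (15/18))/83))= -3832110/289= -13259.90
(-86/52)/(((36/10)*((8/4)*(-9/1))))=215/8424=0.03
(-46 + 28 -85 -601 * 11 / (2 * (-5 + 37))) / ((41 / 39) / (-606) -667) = 156019851 / 504445408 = 0.31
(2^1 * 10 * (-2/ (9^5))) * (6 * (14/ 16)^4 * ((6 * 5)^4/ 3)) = -7503125/ 11664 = -643.27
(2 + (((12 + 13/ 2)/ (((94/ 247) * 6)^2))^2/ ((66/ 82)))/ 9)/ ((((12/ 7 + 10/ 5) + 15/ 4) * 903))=449333358141665/ 810231011356707072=0.00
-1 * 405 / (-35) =81 / 7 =11.57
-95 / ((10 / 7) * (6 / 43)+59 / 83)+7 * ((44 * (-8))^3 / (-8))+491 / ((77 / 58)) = 66819181486693 / 1750903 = 38162697.47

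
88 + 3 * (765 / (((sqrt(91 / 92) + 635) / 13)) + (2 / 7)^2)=245810811616 / 1817733841 - 59670 * sqrt(2093) / 37096609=135.16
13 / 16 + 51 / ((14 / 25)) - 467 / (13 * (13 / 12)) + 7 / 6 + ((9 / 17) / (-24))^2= 3931404137 / 65642304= 59.89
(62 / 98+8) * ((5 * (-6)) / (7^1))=-12690 / 343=-37.00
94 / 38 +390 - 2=7419 / 19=390.47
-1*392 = -392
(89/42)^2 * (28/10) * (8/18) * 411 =2170354/945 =2296.67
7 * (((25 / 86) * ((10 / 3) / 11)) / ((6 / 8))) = 3500 / 4257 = 0.82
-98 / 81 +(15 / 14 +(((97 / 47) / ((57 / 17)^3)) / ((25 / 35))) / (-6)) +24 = 7265350591 / 304642485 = 23.85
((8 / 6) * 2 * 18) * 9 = 432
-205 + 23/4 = -797/4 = -199.25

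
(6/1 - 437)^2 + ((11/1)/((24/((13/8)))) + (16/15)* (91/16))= 178337099/960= 185767.81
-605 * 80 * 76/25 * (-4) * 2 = 1177088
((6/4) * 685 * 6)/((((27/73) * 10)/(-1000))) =-1666833.33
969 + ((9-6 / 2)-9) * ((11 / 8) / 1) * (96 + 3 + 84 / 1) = 1713 / 8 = 214.12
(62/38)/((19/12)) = 372/361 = 1.03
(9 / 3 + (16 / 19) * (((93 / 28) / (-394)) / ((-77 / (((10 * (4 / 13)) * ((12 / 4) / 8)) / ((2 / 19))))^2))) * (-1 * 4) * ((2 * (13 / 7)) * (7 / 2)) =-155.99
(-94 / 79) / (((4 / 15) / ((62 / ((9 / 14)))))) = -101990 / 237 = -430.34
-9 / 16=-0.56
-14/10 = -7/5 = -1.40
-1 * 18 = -18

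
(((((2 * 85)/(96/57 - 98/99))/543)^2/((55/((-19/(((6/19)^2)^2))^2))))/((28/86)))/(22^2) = 137524322496175913735/1605948884545775616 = 85.63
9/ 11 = 0.82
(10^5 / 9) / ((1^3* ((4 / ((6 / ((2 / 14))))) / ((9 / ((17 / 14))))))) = 14700000 / 17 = 864705.88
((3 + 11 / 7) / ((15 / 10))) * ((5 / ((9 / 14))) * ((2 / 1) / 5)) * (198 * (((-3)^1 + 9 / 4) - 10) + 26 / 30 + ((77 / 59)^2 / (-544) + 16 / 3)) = -160757161448 / 7988895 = -20122.58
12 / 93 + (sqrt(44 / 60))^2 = 0.86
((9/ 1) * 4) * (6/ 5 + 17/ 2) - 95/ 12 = 20477/ 60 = 341.28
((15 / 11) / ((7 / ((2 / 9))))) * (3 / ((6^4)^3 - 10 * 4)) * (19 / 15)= 19 / 251418355188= 0.00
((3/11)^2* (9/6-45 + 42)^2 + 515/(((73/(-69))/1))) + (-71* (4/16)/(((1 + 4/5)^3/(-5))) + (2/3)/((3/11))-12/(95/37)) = -289730308853/611729415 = -473.62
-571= -571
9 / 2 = 4.50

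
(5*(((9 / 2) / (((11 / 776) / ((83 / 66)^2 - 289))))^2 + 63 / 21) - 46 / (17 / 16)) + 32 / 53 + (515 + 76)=41625796501.34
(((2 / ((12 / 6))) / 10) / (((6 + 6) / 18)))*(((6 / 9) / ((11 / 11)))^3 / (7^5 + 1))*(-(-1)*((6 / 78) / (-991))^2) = 1 / 62767173346020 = 0.00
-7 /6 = -1.17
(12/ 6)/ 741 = 2/ 741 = 0.00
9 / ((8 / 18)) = 81 / 4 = 20.25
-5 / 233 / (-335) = 1 / 15611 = 0.00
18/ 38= 9/ 19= 0.47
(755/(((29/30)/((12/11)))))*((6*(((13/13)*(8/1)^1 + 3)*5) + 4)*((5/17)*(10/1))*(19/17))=935472.44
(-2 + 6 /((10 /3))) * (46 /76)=-23 /190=-0.12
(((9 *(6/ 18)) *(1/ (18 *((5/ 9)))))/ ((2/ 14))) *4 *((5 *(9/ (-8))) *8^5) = -1548288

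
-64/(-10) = 32/5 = 6.40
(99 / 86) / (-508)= -99 / 43688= -0.00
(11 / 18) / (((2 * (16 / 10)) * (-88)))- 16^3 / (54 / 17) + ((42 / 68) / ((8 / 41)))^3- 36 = -702952804457 / 543338496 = -1293.77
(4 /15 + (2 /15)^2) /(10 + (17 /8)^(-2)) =9248 /332325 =0.03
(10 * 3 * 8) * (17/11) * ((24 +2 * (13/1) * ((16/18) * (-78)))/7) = -7256960/77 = -94246.23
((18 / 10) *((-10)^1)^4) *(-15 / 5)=-54000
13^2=169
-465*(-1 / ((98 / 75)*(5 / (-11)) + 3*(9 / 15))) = 76725 / 199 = 385.55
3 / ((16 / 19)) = 57 / 16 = 3.56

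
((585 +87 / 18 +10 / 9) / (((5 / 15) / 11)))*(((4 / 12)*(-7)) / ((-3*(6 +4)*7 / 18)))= 3900.23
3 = 3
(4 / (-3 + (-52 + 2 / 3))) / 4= -3 / 163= -0.02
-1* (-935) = 935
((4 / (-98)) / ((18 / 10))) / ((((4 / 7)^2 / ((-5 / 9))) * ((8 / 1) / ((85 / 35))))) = 425 / 36288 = 0.01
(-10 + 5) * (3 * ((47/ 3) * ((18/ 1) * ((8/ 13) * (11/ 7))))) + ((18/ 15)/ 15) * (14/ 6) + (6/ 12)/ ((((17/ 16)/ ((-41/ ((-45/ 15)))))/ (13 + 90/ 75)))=-463988302/ 116025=-3999.04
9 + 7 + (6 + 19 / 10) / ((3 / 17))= 1823 / 30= 60.77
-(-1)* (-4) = -4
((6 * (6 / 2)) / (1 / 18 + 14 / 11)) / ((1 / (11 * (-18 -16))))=-1332936 / 263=-5068.20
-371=-371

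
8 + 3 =11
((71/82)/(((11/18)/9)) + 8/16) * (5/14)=59765/12628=4.73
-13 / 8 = -1.62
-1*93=-93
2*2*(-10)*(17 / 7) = -680 / 7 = -97.14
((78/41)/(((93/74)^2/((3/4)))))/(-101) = -35594/3979501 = -0.01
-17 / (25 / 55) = -187 / 5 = -37.40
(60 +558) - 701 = -83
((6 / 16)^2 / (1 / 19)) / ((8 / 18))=1539 / 256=6.01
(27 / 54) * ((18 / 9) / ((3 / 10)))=10 / 3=3.33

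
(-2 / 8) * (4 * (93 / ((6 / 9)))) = -279 / 2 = -139.50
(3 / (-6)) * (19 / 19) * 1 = -1 / 2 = -0.50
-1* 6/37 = -6/37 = -0.16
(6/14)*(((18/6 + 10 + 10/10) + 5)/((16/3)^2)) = 513/1792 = 0.29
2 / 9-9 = -8.78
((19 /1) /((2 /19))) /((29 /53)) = 19133 /58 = 329.88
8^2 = 64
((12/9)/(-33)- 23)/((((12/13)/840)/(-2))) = 4151420/99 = 41933.54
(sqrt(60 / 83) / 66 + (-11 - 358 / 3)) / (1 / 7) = -2737 / 3 + 7 * sqrt(1245) / 2739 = -912.24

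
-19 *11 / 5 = -209 / 5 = -41.80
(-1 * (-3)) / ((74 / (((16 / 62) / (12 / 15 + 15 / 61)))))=3660 / 365893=0.01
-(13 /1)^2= -169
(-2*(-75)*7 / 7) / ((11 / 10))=1500 / 11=136.36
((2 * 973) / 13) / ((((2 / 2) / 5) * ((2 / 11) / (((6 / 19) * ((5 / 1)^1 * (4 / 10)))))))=642180 / 247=2599.92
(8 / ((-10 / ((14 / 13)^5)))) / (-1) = 2151296 / 1856465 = 1.16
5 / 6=0.83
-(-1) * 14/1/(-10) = -7/5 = -1.40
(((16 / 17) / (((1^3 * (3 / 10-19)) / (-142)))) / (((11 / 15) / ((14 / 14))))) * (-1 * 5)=-1704000 / 34969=-48.73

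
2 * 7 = 14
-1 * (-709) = 709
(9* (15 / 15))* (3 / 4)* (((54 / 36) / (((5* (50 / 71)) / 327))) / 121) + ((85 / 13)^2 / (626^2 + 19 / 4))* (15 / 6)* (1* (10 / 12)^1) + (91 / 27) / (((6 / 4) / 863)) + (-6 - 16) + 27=1951.86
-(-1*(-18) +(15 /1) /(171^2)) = -175451 /9747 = -18.00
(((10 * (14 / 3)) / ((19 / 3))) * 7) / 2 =490 / 19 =25.79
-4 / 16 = -1 / 4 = -0.25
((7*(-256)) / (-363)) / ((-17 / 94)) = -168448 / 6171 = -27.30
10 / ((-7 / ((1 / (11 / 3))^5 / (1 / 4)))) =-9720 / 1127357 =-0.01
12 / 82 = 6 / 41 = 0.15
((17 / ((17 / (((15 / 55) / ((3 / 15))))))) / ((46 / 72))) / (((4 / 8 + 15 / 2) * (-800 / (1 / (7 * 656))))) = -27 / 371768320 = -0.00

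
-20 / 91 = -0.22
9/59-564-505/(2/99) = -3016239/118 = -25561.35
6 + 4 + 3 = 13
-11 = -11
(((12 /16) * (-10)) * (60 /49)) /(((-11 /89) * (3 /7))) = 13350 /77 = 173.38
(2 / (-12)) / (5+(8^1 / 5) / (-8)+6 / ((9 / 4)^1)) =-5 / 224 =-0.02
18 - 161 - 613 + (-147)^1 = -903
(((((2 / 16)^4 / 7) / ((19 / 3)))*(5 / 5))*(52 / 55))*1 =39 / 7490560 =0.00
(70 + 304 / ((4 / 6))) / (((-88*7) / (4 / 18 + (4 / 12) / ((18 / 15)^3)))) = -70747 / 199584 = -0.35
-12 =-12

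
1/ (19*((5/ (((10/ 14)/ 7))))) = 1/ 931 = 0.00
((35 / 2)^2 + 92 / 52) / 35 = 16017 / 1820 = 8.80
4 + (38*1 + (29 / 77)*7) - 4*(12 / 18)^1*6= 315 / 11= 28.64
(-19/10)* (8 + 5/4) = -703/40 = -17.58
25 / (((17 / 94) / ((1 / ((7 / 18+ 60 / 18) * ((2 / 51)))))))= 947.01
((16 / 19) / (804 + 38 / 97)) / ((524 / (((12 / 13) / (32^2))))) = 291 / 161579986048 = 0.00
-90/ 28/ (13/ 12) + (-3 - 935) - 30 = -88358/ 91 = -970.97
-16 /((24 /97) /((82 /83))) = -15908 /249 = -63.89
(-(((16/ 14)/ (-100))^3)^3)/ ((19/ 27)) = 13824/ 2924799091339111328125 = 0.00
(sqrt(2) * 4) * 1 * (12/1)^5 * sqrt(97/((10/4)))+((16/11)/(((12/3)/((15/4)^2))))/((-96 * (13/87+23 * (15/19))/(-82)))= 8767930.41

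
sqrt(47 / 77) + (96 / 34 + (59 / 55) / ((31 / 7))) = sqrt(3619) / 77 + 88861 / 28985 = 3.85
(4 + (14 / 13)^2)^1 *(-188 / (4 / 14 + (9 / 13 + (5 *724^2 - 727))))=-2632 / 7109271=-0.00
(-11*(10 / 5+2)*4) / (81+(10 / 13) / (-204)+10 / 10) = -233376 / 108727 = -2.15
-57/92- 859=-79085/92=-859.62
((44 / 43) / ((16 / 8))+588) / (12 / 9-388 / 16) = -303672 / 11825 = -25.68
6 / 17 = 0.35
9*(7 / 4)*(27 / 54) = 63 / 8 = 7.88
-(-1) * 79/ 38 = 79/ 38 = 2.08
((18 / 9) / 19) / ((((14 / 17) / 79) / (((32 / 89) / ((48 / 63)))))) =8058 / 1691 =4.77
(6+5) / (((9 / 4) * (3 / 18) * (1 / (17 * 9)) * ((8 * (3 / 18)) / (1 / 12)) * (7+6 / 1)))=561 / 26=21.58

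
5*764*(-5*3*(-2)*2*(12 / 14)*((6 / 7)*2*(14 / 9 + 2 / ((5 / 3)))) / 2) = 22736640 / 49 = 464013.06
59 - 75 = -16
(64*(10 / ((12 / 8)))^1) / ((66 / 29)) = 18560 / 99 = 187.47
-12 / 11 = -1.09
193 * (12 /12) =193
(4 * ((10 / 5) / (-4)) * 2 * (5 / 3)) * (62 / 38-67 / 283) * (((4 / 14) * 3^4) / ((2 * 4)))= -26.90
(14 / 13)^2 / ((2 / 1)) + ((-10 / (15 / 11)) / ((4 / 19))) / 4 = -32969 / 4056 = -8.13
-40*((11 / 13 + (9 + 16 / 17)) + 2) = -113040 / 221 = -511.49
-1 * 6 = -6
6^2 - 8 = 28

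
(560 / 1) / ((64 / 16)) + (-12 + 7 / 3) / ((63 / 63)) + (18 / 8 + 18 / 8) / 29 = 130.49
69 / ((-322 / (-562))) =843 / 7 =120.43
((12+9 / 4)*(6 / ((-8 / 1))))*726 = -62073 / 8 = -7759.12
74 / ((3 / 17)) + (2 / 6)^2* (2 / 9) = 33968 / 81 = 419.36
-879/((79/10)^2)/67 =-87900/418147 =-0.21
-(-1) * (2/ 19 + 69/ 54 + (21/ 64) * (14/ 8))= 1.96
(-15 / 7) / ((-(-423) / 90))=-150 / 329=-0.46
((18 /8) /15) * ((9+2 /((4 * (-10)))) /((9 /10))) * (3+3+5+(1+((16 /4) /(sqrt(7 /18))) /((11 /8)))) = 716 * sqrt(14) /385+179 /10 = 24.86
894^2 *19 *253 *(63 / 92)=2630885103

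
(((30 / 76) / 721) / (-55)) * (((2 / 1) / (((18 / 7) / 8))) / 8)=-1 / 129162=-0.00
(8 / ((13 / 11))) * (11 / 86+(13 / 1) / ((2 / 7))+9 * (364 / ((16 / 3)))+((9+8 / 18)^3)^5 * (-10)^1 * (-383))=1266000238253093090385136512776220722 / 115093142840908791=10999788579959648458.95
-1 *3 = -3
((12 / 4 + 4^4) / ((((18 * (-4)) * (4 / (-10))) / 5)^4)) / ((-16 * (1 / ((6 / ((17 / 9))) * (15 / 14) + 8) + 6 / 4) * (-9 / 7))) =961031640625 / 133400961220608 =0.01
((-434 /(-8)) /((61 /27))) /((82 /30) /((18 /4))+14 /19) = 15028335 /841312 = 17.86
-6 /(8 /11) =-33 /4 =-8.25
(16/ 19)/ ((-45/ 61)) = -976/ 855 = -1.14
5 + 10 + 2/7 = 107/7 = 15.29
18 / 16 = 9 / 8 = 1.12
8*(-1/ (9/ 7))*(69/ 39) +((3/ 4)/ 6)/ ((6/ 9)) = -20257/ 1872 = -10.82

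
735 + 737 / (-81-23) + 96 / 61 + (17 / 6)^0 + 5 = 4665931 / 6344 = 735.49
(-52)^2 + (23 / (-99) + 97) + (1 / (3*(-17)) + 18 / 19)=89589815 / 31977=2801.70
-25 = -25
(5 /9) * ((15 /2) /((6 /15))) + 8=18.42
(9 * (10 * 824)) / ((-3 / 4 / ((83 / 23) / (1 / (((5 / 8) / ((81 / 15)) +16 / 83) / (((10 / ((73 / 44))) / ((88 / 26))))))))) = -166350356 / 2691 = -61817.30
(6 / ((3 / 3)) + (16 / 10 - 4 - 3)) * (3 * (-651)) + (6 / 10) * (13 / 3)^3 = -50534 / 45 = -1122.98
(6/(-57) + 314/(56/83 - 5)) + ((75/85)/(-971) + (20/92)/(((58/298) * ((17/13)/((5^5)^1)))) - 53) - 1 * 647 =142424794174546/75100362749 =1896.46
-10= -10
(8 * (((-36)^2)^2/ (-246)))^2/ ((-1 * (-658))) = 2507653251072/ 553049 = 4534233.41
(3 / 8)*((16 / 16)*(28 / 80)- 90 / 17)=-5043 / 2720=-1.85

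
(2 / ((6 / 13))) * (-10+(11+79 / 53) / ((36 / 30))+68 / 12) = 4186 / 159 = 26.33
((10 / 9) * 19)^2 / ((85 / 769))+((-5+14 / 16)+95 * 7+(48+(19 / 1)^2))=5101.96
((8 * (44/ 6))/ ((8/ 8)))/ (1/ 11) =645.33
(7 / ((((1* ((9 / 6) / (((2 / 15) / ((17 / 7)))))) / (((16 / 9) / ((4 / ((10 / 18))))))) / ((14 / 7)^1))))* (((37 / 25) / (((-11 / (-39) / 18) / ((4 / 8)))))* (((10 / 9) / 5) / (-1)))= -1508416 / 1136025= -1.33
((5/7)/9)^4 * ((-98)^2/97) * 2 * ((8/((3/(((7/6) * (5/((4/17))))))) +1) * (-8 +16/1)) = 24160000/5727753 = 4.22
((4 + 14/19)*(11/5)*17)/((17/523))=103554/19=5450.21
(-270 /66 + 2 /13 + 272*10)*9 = 3495573 /143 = 24444.57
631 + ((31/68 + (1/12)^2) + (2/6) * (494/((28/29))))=13743251/17136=802.01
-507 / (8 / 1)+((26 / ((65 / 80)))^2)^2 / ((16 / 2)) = 1048069 / 8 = 131008.62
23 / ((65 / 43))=15.22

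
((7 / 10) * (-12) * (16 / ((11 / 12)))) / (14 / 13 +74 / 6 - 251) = 157248 / 254815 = 0.62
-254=-254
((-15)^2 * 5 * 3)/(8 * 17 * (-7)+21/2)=-6750/1883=-3.58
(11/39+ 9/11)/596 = 118/63921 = 0.00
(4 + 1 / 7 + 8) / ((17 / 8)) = 40 / 7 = 5.71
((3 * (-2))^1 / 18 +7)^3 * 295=2360000 / 27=87407.41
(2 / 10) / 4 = 1 / 20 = 0.05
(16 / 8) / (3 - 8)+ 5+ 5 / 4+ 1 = 137 / 20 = 6.85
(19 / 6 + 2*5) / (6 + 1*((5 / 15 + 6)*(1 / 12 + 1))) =474 / 463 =1.02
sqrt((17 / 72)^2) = 17 / 72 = 0.24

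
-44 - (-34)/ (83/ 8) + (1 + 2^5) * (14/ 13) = -5594/ 1079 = -5.18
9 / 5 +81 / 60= 63 / 20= 3.15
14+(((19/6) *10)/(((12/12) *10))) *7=217/6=36.17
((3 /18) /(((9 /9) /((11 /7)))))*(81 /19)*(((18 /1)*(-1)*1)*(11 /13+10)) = -376893 /1729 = -217.98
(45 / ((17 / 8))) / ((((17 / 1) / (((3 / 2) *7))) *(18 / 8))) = 1680 / 289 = 5.81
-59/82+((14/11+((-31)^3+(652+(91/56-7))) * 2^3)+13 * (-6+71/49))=-10307575137/44198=-233213.61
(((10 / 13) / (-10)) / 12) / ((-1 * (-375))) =-1 / 58500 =-0.00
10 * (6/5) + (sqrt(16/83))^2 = 1012/83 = 12.19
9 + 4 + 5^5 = 3138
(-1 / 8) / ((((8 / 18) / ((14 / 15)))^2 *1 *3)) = -147 / 800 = -0.18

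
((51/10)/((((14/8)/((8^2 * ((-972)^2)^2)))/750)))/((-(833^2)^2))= -51414728063385600/198257271191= -259333.38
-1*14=-14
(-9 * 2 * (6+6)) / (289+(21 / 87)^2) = -90828 / 121549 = -0.75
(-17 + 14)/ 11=-3/ 11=-0.27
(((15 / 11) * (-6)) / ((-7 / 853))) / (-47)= -76770 / 3619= -21.21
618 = 618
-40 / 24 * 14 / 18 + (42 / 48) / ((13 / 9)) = -1939 / 2808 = -0.69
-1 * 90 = -90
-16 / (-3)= 16 / 3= 5.33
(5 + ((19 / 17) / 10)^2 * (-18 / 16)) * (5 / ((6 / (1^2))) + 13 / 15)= 1152751 / 136000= 8.48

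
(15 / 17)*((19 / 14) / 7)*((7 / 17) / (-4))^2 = 0.00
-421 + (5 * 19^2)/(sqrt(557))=-421 + 1805 * sqrt(557)/557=-344.52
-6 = -6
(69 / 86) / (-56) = -69 / 4816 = -0.01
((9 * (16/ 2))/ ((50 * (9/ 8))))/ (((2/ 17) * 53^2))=272/ 70225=0.00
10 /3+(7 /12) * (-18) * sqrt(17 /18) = 10 /3 -7 * sqrt(34) /4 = -6.87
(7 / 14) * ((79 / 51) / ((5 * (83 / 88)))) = 3476 / 21165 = 0.16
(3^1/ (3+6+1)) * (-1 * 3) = -9/ 10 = -0.90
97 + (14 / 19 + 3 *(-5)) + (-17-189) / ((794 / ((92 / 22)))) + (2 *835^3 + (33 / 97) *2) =9371259841992462 / 8048381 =1164365832.33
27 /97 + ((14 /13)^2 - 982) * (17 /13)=-273282219 /213109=-1282.36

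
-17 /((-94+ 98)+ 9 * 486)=-17 /4378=-0.00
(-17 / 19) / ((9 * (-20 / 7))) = 119 / 3420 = 0.03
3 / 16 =0.19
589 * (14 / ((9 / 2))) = 16492 / 9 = 1832.44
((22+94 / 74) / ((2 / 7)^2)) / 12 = 14063 / 592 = 23.76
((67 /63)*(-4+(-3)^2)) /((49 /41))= 13735 /3087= 4.45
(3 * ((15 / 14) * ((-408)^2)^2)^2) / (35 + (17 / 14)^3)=268750542176775674265600 / 3739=71877652360731659338.22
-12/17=-0.71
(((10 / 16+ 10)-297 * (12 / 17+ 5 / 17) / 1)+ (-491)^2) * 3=5779071 / 8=722383.88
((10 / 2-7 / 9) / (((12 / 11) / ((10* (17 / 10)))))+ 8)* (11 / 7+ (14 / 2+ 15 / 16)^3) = 2122933035 / 57344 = 37021.01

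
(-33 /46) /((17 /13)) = -429 /782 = -0.55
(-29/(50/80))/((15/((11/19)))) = -2552/1425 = -1.79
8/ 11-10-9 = -201/ 11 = -18.27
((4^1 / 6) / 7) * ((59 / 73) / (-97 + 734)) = 0.00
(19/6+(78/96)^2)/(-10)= -0.38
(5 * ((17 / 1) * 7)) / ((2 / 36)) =10710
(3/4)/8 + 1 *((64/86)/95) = 13279/130720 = 0.10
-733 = -733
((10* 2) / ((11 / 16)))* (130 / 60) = 2080 / 33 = 63.03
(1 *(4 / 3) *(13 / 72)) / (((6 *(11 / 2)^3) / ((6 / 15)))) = 52 / 539055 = 0.00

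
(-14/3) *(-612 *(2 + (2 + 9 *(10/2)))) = 139944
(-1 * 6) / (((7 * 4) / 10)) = -15 / 7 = -2.14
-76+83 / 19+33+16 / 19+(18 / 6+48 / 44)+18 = -15.70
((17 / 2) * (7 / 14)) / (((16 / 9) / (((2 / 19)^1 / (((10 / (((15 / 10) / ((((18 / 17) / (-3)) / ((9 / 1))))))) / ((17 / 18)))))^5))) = -308447066768697 / 16227362406400000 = -0.02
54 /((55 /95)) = 1026 /11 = 93.27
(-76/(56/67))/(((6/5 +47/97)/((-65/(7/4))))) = 4224350/2107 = 2004.91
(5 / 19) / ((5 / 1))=1 / 19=0.05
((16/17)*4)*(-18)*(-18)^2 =-373248/17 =-21955.76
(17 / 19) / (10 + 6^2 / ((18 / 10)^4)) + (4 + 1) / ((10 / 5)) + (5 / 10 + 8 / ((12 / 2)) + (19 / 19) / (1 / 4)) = 4687429 / 558030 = 8.40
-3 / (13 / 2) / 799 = -6 / 10387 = -0.00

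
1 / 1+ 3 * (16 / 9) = 6.33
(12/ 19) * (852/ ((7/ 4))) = 40896/ 133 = 307.49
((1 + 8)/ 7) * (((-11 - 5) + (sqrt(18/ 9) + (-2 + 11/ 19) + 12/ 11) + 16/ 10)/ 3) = -5.71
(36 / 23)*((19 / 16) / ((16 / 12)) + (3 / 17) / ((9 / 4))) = 9489 / 6256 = 1.52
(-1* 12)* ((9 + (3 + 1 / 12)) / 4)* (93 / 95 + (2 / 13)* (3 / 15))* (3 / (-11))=108489 / 10868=9.98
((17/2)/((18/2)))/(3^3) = 17/486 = 0.03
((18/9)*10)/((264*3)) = 5/198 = 0.03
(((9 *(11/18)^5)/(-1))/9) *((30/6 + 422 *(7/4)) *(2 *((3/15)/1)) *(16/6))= -239482837/3542940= -67.59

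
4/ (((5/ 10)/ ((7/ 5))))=56/ 5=11.20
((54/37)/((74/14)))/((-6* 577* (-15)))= 21/3949565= 0.00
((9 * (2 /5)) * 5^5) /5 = 2250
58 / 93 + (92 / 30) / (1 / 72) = 102962 / 465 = 221.42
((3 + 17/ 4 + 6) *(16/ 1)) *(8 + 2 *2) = 2544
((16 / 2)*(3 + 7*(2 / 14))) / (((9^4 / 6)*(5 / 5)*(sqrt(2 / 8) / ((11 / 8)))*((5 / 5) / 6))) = 0.48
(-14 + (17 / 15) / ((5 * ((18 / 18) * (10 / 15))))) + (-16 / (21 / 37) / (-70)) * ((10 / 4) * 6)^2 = 188533 / 2450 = 76.95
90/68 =45/34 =1.32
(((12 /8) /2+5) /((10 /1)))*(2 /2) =23 /40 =0.58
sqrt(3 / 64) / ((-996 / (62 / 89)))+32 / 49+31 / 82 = 4143 / 4018 -31 * sqrt(3) / 354576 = 1.03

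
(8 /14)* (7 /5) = 4 /5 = 0.80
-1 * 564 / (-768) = 47 / 64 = 0.73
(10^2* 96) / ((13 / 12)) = 115200 / 13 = 8861.54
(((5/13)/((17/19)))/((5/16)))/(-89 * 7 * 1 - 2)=-304/138125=-0.00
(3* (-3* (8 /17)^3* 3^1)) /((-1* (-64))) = -216 /4913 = -0.04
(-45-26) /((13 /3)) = -213 /13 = -16.38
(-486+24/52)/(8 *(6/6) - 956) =526/1027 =0.51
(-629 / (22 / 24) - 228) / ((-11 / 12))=120672 / 121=997.29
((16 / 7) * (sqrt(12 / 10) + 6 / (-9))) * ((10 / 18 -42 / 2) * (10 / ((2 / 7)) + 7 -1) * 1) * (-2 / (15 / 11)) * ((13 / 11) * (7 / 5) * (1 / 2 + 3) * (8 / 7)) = 7974.15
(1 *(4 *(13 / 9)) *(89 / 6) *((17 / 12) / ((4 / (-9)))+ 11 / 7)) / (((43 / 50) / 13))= -68060525 / 32508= -2093.65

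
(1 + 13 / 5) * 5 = 18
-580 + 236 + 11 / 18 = -6181 / 18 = -343.39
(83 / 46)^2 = 6889 / 2116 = 3.26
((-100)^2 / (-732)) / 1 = -2500 / 183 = -13.66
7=7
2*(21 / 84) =1 / 2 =0.50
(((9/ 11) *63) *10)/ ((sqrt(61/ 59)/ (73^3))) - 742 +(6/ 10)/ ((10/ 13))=-37061/ 50 +2205726390 *sqrt(3599)/ 671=197205221.63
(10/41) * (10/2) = 50/41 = 1.22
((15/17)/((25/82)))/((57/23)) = 1886/1615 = 1.17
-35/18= -1.94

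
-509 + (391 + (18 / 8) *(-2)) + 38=-84.50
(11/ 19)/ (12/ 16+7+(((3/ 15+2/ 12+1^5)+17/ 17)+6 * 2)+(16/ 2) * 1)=0.02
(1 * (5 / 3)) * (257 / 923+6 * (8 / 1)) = 222805 / 2769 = 80.46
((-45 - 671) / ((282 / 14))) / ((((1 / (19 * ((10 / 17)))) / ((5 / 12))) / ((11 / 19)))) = -689150 / 7191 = -95.84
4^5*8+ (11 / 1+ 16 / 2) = 8211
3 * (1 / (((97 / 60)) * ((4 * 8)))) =45 / 776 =0.06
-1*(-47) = 47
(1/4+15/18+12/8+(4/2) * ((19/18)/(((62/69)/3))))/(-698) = -3583/259656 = -0.01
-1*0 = 0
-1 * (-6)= 6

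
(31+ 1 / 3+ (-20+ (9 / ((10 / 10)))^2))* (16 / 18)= 2216 / 27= 82.07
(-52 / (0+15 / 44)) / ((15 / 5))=-2288 / 45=-50.84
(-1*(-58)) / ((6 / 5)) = 145 / 3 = 48.33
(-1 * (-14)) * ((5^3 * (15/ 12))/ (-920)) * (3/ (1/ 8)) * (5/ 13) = -13125/ 598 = -21.95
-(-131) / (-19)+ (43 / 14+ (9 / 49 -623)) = -1166803 / 1862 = -626.64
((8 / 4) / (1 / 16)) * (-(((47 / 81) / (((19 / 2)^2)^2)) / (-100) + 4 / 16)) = -2111194184 / 263900025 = -8.00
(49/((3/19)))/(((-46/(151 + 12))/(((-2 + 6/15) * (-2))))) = -1214024/345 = -3518.91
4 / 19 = 0.21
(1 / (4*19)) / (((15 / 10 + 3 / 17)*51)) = 0.00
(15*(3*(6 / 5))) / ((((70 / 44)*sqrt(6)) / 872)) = 172656*sqrt(6) / 35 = 12083.40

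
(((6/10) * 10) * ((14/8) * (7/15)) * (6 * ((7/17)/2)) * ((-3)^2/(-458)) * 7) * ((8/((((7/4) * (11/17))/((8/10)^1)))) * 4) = -1185408/62975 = -18.82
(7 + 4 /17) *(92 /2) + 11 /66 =33965 /102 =332.99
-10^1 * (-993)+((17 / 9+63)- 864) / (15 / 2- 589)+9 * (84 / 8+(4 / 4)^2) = 210070057 / 20934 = 10034.87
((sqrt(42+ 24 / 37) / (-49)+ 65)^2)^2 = 17704669.43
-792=-792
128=128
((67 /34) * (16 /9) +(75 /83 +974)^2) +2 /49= 49087247025563 /51646833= 950440.60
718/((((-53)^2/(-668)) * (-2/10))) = 2398120/2809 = 853.73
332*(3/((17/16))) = 15936/17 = 937.41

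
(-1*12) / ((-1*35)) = 12 / 35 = 0.34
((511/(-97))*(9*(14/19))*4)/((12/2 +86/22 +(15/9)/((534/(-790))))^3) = -0.34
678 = 678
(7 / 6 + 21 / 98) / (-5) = -29 / 105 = -0.28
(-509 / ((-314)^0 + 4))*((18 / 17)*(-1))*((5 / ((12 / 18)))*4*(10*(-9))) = -4947480 / 17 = -291028.24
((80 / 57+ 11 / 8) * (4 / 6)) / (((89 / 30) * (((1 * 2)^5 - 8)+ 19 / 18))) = 0.02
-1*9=-9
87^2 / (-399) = -2523 / 133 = -18.97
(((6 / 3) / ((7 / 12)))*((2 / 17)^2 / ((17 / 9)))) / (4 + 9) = 864 / 447083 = 0.00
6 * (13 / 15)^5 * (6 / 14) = 742586 / 590625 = 1.26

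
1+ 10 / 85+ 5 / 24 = 541 / 408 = 1.33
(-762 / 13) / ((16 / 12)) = -1143 / 26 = -43.96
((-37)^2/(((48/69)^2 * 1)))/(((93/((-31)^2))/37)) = 830658547/768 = 1081586.65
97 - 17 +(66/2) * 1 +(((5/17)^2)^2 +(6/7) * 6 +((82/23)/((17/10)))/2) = 1602853876/13446881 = 119.20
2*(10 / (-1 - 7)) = -5 / 2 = -2.50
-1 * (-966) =966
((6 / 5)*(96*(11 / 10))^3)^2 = 780020534627794944 / 390625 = 1996852568647.16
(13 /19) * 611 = 7943 /19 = 418.05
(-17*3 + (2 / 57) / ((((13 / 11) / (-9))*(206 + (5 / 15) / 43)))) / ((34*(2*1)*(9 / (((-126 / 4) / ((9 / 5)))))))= 781138841 / 535624440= 1.46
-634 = -634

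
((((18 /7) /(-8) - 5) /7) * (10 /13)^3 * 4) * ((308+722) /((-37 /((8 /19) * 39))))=3683280000 /5821543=632.70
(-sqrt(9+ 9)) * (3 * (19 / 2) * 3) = -513 * sqrt(2) / 2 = -362.75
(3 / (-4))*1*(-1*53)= 159 / 4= 39.75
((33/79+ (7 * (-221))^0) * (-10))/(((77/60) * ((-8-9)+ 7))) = 960/869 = 1.10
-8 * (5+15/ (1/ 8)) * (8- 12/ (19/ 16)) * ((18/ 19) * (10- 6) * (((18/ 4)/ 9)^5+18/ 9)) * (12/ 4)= 17550000/ 361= 48614.96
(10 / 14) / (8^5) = 5 / 229376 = 0.00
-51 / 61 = -0.84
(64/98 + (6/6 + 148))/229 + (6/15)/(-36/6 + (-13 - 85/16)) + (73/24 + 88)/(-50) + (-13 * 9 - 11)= -135331965709/1047592560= -129.18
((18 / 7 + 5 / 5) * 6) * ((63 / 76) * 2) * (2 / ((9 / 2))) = 15.79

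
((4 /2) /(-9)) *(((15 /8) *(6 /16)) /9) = -5 /288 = -0.02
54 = 54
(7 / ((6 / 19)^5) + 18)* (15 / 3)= 87363305 / 7776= 11234.99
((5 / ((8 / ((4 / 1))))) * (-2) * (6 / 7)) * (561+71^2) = -168060 / 7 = -24008.57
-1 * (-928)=928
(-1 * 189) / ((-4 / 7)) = 1323 / 4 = 330.75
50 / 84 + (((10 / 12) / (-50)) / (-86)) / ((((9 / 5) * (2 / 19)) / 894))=32717 / 21672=1.51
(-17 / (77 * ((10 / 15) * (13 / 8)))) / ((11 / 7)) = -204 / 1573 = -0.13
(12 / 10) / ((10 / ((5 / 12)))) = 1 / 20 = 0.05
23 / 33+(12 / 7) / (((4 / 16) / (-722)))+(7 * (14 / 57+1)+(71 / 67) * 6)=-483741738 / 98021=-4935.08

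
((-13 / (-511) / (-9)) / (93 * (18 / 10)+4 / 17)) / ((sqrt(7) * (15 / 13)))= -2873 * sqrt(7) / 1376154171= -0.00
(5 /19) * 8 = 40 /19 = 2.11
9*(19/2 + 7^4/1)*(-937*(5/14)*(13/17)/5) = -528521409/476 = -1110339.09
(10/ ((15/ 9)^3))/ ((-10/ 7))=-189/ 125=-1.51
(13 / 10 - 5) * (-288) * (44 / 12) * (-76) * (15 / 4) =-1113552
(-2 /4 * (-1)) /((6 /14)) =7 /6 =1.17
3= 3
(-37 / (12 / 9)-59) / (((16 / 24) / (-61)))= 63501 / 8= 7937.62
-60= -60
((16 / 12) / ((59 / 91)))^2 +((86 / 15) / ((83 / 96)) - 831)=-820.14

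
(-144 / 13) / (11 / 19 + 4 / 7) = -2128 / 221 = -9.63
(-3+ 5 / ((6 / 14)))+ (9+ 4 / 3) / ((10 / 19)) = 283 / 10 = 28.30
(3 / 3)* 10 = 10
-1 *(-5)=5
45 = 45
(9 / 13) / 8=9 / 104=0.09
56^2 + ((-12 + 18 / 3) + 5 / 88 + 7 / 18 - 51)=2438921 / 792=3079.45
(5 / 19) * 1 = 5 / 19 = 0.26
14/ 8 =1.75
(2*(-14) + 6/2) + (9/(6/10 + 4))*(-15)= -1250/23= -54.35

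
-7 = -7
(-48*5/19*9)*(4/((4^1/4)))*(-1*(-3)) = -25920/19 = -1364.21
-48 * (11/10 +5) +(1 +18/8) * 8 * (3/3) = -1334/5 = -266.80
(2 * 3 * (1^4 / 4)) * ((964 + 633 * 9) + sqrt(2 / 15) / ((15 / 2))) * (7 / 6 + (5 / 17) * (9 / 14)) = 484 * sqrt(30) / 26775 + 1611962 / 119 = 13546.00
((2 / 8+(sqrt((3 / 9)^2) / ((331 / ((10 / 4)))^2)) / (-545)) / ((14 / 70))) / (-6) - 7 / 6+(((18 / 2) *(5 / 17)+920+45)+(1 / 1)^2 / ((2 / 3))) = 967.77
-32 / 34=-16 / 17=-0.94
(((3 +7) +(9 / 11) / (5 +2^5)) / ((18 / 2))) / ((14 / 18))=4079 / 2849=1.43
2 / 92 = 1 / 46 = 0.02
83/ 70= 1.19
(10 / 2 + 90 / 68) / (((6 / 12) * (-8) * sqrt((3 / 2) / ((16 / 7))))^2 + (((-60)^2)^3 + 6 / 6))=215 / 1586304000391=0.00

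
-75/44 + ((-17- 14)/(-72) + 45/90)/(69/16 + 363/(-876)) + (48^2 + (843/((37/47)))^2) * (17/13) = 48212975146288333/32087777436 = 1502533.96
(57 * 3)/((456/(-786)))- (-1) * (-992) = -5147/4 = -1286.75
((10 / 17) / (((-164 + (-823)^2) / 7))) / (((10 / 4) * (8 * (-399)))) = -0.00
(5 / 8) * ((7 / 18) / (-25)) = -0.01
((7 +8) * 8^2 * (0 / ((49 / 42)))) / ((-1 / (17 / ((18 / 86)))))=0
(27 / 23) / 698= 0.00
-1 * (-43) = 43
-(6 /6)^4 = -1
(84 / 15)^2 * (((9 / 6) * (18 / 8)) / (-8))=-1323 / 100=-13.23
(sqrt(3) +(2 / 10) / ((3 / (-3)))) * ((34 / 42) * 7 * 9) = -51 / 5 +51 * sqrt(3) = 78.13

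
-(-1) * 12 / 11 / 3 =4 / 11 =0.36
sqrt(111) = 10.54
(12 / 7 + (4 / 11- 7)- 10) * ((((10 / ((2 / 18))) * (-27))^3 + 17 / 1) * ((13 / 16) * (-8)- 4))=-49460682370401 / 22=-2248212835018.23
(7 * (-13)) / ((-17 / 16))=1456 / 17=85.65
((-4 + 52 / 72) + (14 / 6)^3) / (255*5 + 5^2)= 509 / 70200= 0.01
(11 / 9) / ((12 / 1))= 11 / 108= 0.10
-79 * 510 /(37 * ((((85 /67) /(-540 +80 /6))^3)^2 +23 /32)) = -3628846344136371069884105564160 /2395250247316372409308626109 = -1515.02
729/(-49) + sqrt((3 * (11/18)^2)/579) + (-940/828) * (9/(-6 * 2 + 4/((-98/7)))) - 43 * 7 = -30534879/96922 + 11 * sqrt(193)/3474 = -315.00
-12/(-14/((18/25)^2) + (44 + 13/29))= -56376/81943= -0.69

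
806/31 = 26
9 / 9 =1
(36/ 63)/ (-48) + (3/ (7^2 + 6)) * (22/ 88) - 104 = -120118/ 1155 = -104.00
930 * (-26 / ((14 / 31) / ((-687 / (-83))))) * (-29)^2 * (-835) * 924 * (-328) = -94318500057402274.70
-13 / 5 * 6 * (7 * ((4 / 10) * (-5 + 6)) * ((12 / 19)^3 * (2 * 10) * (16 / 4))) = -30191616 / 34295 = -880.35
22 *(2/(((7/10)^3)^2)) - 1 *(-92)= 54823708/117649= 465.99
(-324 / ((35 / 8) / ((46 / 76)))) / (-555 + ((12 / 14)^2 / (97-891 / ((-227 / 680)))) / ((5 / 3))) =43671631248 / 540730766057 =0.08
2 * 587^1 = 1174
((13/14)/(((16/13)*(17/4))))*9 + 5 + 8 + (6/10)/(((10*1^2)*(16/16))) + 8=539253/23800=22.66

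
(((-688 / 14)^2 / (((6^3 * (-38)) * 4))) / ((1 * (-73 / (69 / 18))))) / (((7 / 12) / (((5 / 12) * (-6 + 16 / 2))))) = 212635 / 38535021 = 0.01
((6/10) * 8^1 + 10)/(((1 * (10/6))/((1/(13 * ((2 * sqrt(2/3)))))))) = 111 * sqrt(6)/650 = 0.42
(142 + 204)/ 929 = 346/ 929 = 0.37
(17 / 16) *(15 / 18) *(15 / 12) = 425 / 384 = 1.11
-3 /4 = -0.75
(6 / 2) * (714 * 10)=21420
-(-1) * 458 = 458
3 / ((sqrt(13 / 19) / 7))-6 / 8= -3 / 4 + 21*sqrt(247) / 13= 24.64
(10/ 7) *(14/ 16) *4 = 5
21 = 21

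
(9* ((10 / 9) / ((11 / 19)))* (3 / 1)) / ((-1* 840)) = -19 / 308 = -0.06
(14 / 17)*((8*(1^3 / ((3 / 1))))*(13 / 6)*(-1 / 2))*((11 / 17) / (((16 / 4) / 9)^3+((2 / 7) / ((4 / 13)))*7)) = -648648 / 2775845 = -0.23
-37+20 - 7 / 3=-58 / 3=-19.33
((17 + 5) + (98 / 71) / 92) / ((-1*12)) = -23967 / 13064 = -1.83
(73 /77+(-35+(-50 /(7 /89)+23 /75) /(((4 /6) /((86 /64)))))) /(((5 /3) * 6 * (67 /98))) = -1133879579 /5896000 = -192.31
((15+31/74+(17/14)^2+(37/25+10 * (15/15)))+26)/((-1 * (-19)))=9857899/3444700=2.86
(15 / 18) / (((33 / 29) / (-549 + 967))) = 2755 / 9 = 306.11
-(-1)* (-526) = -526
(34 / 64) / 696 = 17 / 22272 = 0.00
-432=-432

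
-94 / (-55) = 94 / 55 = 1.71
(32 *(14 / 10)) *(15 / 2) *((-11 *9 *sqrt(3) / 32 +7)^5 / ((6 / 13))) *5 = 68775495928685 / 131072 - 1270536592930605 *sqrt(3) / 4194304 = 43377.37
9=9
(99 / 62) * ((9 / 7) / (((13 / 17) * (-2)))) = -15147 / 11284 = -1.34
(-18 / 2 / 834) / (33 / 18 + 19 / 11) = -99 / 32665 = -0.00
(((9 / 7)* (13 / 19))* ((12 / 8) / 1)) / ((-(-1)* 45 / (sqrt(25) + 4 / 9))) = 91 / 570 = 0.16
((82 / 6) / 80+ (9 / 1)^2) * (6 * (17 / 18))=331177 / 720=459.97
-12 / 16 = -3 / 4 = -0.75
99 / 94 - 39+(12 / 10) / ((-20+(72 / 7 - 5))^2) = -189183879 / 4986230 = -37.94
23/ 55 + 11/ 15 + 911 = 30101/ 33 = 912.15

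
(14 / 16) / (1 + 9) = 7 / 80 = 0.09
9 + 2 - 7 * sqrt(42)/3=11 - 7 * sqrt(42)/3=-4.12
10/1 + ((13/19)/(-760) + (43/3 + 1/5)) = 212549/8664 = 24.53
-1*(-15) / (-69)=-5 / 23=-0.22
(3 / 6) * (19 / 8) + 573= 9187 / 16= 574.19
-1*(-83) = 83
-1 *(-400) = 400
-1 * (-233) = 233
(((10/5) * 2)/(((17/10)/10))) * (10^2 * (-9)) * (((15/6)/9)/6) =-50000/51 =-980.39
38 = 38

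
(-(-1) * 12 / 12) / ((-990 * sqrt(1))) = -1 / 990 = -0.00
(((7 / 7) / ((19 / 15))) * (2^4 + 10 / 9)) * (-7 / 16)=-2695 / 456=-5.91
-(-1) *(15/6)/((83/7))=35/166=0.21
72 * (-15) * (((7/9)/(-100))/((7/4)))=24/5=4.80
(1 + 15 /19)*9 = 306 /19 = 16.11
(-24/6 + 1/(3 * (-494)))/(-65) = 5929/96330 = 0.06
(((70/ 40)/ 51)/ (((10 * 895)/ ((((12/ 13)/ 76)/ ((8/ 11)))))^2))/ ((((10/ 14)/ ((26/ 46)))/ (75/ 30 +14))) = 586971/ 376281916691200000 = 0.00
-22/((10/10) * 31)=-22/31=-0.71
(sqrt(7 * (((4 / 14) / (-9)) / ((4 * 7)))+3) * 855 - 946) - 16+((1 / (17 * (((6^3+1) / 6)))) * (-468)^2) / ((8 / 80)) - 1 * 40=4039.27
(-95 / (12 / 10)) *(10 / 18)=-2375 / 54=-43.98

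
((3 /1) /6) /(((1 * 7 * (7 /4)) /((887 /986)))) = 887 /24157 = 0.04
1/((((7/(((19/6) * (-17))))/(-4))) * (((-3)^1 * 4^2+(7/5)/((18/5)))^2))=69768/5141143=0.01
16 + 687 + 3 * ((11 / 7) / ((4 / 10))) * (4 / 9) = 14873 / 21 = 708.24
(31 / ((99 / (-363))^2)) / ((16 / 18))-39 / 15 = 18651 / 40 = 466.28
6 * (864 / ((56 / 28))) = 2592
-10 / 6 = -5 / 3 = -1.67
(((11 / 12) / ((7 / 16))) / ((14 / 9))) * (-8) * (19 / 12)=-836 / 49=-17.06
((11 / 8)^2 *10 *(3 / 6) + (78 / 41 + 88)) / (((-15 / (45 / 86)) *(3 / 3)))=-18189 / 5248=-3.47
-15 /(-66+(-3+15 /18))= 90 /409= 0.22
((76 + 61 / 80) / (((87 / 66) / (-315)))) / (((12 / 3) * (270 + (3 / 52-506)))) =19.44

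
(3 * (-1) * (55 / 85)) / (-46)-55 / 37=-41789 / 28934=-1.44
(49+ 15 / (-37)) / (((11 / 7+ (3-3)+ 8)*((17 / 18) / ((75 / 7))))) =2427300 / 42143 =57.60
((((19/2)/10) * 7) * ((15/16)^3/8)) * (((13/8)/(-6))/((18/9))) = -389025/4194304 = -0.09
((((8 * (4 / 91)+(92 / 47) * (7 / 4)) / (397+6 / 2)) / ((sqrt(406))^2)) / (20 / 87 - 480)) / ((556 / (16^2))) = -9693 / 434254716350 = -0.00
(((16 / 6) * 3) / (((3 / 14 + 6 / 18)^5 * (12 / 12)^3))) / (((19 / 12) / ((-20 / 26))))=-125463582720 / 1589776721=-78.92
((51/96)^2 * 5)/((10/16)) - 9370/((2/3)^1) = -1798751/128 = -14052.74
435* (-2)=-870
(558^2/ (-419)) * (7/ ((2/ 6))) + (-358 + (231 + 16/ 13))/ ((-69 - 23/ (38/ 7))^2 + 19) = -132136810132632/ 8467388735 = -15605.38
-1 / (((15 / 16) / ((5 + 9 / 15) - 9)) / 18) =1632 / 25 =65.28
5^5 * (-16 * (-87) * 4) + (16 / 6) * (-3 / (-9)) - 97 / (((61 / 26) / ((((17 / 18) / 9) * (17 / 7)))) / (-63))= 3184321639 / 183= 17400664.69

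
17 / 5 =3.40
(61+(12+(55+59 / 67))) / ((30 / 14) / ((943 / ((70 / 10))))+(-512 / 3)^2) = 73285245 / 16562529109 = 0.00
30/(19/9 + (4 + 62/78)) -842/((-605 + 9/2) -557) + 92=90787081/935260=97.07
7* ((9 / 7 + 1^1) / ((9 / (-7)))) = -112 / 9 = -12.44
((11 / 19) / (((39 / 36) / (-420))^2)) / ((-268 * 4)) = -17463600 / 215137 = -81.17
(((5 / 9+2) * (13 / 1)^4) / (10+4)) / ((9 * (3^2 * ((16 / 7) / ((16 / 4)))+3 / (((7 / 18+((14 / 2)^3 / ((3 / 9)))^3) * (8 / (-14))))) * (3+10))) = 141572363485397 / 16339475234475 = 8.66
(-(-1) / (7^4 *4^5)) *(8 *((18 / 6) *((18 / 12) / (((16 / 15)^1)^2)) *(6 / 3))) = 2025 / 78675968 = 0.00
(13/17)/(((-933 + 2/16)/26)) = -2704/126871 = -0.02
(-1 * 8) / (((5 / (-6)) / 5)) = 48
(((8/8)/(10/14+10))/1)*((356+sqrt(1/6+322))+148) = 7*sqrt(11598)/450+1176/25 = 48.72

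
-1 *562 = -562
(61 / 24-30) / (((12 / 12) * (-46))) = 0.60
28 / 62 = 14 / 31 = 0.45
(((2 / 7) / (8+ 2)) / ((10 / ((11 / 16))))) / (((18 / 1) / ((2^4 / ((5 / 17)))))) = 187 / 31500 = 0.01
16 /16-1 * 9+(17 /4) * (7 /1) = 87 /4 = 21.75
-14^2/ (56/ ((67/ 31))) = -469/ 62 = -7.56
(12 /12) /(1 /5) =5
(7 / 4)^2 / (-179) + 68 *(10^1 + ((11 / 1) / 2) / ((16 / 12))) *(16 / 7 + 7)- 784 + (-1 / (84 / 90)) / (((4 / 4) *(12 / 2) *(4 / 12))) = 163077965 / 20048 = 8134.38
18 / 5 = 3.60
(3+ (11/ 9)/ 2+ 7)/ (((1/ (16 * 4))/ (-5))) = -30560/ 9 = -3395.56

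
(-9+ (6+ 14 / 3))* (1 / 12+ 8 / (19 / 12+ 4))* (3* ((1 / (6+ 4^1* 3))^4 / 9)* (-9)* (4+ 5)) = -6095 / 9377856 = -0.00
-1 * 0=0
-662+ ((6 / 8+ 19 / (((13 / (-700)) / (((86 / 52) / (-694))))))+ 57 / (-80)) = -3094119351 / 4691440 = -659.52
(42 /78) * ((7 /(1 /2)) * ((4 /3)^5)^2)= 102760448 /767637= 133.87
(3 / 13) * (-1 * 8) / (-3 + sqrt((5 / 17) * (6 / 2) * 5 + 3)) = 8 * sqrt(238) / 39 + 136 / 39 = 6.65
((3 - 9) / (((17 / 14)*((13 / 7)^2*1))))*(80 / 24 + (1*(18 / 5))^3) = -71.62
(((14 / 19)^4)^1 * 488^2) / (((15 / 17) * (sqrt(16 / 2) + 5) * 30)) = 4574269952 / 5864445 - 9148539904 * sqrt(2) / 29322225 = 338.77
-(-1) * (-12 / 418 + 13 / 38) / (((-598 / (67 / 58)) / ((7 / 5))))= -0.00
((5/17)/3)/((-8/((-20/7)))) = 25/714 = 0.04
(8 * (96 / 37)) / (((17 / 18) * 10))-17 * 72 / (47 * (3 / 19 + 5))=-20651724 / 7242935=-2.85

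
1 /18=0.06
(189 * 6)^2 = 1285956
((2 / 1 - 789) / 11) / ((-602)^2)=-787 / 3986444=-0.00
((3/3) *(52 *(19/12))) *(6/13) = 38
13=13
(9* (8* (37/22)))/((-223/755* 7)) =-1005660/17171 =-58.57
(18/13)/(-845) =-18/10985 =-0.00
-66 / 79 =-0.84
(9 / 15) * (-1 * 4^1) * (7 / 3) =-28 / 5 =-5.60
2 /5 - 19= -93 /5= -18.60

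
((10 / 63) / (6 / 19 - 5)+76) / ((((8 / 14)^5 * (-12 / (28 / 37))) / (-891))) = 118120318701 / 1686016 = 70058.84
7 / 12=0.58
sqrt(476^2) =476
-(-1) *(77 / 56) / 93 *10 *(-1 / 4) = -0.04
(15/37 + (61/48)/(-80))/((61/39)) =0.25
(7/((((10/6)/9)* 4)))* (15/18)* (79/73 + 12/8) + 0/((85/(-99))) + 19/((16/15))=11139/292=38.15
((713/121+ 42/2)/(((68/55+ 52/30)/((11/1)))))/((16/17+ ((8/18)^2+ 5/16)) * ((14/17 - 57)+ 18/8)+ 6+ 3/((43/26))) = -1.41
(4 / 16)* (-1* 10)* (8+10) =-45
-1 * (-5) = 5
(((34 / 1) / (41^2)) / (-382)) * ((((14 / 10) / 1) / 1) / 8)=-119 / 12842840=-0.00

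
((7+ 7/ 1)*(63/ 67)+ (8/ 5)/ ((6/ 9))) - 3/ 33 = 15.47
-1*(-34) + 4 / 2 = 36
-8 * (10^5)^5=-80000000000000000000000000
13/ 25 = 0.52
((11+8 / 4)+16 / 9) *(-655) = -87115 / 9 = -9679.44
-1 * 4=-4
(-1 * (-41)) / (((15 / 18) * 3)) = 82 / 5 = 16.40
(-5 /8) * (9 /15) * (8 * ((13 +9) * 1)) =-66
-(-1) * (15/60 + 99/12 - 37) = -57/2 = -28.50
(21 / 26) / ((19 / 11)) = 231 / 494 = 0.47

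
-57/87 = -19/29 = -0.66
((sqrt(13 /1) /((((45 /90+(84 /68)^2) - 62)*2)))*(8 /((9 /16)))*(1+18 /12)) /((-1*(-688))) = -1156*sqrt(13) /2683071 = -0.00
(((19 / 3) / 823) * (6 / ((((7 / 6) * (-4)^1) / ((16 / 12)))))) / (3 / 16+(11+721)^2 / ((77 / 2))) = -13376 / 14111650977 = -0.00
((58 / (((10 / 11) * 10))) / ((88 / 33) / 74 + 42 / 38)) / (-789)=-7733 / 1091450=-0.01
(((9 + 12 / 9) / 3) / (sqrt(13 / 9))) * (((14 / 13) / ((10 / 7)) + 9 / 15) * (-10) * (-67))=365552 * sqrt(13) / 507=2599.64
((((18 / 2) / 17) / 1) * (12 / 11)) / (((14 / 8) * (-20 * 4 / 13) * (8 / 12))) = -1053 / 13090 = -0.08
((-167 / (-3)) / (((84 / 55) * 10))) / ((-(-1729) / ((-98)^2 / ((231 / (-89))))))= -104041 / 13338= -7.80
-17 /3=-5.67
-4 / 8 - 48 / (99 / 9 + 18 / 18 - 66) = 0.39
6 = 6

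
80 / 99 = 0.81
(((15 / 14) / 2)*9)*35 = 675 / 4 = 168.75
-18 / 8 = -9 / 4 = -2.25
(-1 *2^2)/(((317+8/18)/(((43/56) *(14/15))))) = -129/14285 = -0.01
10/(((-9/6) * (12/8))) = -40/9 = -4.44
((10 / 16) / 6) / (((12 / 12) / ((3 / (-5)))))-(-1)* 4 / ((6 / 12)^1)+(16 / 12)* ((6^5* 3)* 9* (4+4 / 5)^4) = 1486016820751 / 10000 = 148601682.08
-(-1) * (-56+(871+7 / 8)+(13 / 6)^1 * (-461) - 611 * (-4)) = 54265 / 24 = 2261.04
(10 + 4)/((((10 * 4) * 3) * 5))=7/300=0.02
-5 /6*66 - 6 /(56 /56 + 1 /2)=-59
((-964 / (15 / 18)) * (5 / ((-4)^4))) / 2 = -723 / 64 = -11.30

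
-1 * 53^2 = -2809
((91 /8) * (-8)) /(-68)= 91 /68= 1.34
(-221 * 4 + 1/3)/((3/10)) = -26510/9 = -2945.56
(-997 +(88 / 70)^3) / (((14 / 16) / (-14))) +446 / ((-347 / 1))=236835810182 / 14877625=15918.93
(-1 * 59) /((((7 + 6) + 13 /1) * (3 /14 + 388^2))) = -413 /27399047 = -0.00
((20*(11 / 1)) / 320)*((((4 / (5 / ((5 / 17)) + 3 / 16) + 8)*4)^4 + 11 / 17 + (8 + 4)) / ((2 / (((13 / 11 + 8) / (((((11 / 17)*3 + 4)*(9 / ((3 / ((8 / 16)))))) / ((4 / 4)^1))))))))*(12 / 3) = 114340278891412807 / 68629687500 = 1666046.91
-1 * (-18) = 18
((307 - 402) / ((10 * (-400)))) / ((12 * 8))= 19 / 76800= 0.00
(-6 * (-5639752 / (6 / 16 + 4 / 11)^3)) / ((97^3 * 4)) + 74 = 97.00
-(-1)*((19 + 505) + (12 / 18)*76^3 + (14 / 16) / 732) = 1716830855 / 5856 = 293174.67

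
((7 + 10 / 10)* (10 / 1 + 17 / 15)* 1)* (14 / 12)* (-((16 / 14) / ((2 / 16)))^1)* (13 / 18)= -277888 / 405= -686.14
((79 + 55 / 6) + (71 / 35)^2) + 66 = 1163371 / 7350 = 158.28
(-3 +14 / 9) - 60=-553 / 9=-61.44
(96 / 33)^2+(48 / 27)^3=1242112 / 88209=14.08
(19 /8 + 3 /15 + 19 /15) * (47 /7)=21667 /840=25.79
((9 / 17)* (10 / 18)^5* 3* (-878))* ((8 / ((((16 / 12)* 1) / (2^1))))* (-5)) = 54875000 / 12393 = 4427.90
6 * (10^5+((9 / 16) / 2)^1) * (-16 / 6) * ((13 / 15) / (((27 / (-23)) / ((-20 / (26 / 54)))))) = -147200414 / 3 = -49066804.67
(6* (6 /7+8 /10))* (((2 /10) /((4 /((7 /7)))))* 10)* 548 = 95352 /35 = 2724.34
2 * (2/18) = 2/9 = 0.22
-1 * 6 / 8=-3 / 4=-0.75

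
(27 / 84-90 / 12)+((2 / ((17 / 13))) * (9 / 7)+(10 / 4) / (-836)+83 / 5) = 11.38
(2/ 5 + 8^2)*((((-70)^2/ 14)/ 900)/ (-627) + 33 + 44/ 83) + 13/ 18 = 10116873619/ 4683690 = 2160.02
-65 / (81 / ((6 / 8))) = -65 / 108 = -0.60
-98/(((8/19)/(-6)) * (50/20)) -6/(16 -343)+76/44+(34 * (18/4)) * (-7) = -3061373/5995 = -510.65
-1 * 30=-30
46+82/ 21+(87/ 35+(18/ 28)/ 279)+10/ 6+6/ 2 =123819/ 2170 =57.06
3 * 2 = 6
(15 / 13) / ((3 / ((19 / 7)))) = 95 / 91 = 1.04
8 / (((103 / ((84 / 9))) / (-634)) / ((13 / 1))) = -1846208 / 309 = -5974.78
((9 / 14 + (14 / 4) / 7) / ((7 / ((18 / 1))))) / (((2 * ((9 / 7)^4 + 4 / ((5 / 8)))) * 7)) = 2520 / 109637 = 0.02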